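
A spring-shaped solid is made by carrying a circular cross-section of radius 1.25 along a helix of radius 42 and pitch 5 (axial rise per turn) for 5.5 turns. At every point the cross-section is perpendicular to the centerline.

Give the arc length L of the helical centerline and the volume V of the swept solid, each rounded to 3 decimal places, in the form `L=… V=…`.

L=1451.676 V=7125.899

2πR = 2π·42 = 263.893783
per-turn = √(263.893783² + 5²) = √(69639.9287 + 25) = √69664.9287 = 263.941146
L = 5.5 × 263.941146 = 1451.676304
V = π·1.25² × L = 4.908739 × 1451.676304 = 7125.899394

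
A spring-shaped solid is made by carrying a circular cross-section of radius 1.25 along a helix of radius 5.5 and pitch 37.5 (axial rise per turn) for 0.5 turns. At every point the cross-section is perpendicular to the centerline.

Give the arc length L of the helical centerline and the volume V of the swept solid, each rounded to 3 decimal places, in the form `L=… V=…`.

L=25.497 V=125.160

2πR = 2π·5.5 = 34.557519
per-turn = √(34.557519² + 37.5²) = √(1194.2221 + 1406.25) = √2600.4721 = 50.994825
L = 0.5 × 50.994825 = 25.497412
V = π·1.25² × L = 4.908739 × 25.497412 = 125.160130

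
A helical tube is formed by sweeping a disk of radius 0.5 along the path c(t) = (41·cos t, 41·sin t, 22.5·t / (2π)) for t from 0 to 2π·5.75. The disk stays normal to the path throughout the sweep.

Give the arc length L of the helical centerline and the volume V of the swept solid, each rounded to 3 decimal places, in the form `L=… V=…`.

2πR = 2π·41 = 257.610598
per-turn = √(257.610598² + 22.5²) = √(66363.2200 + 506.25) = √66869.4700 = 258.591318
L = 5.75 × 258.591318 = 1486.900081
V = π·0.5² × L = 0.785398 × 1486.900081 = 1167.808593

L=1486.900 V=1167.809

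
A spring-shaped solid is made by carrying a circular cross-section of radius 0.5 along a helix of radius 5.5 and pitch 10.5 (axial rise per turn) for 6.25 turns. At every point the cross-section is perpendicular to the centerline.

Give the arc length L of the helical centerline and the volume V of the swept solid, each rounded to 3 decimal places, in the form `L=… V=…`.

2πR = 2π·5.5 = 34.557519
per-turn = √(34.557519² + 10.5²) = √(1194.2221 + 110.25) = √1304.4721 = 36.117477
L = 6.25 × 36.117477 = 225.734230
V = π·0.5² × L = 0.785398 × 225.734230 = 177.291250

L=225.734 V=177.291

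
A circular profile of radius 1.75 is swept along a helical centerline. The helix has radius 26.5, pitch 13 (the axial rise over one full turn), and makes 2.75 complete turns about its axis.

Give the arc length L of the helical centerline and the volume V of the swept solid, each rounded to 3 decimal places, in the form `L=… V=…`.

L=459.281 V=4418.797

2πR = 2π·26.5 = 166.504411
per-turn = √(166.504411² + 13²) = √(27723.7188 + 169) = √27892.7188 = 167.011134
L = 2.75 × 167.011134 = 459.280618
V = π·1.75² × L = 9.621128 × 459.280618 = 4418.797380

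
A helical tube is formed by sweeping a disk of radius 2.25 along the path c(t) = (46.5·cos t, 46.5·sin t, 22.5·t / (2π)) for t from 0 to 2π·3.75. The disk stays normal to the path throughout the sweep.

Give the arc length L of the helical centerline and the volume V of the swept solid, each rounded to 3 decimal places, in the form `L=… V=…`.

L=1098.875 V=17476.844

2πR = 2π·46.5 = 292.168117
per-turn = √(292.168117² + 22.5²) = √(85362.2085 + 506.25) = √85868.4585 = 293.033204
L = 3.75 × 293.033204 = 1098.874514
V = π·2.25² × L = 15.904313 × 1098.874514 = 17476.844006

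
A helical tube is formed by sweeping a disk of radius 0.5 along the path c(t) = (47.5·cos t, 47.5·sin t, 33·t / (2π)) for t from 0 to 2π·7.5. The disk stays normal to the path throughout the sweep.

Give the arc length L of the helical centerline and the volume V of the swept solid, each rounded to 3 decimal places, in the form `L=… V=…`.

L=2252.026 V=1768.737

2πR = 2π·47.5 = 298.451302
per-turn = √(298.451302² + 33²) = √(89073.1797 + 1089) = √90162.1797 = 300.270178
L = 7.5 × 300.270178 = 2252.026334
V = π·0.5² × L = 0.785398 × 2252.026334 = 1768.737347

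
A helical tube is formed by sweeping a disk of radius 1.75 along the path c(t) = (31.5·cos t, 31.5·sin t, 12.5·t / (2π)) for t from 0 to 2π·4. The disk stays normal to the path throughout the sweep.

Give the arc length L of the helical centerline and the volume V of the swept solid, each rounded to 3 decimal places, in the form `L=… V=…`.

L=793.259 V=7632.043

2πR = 2π·31.5 = 197.920337
per-turn = √(197.920337² + 12.5²) = √(39172.4599 + 156.25) = √39328.7099 = 198.314674
L = 4 × 198.314674 = 793.258695
V = π·1.75² × L = 9.621128 × 793.258695 = 7632.043051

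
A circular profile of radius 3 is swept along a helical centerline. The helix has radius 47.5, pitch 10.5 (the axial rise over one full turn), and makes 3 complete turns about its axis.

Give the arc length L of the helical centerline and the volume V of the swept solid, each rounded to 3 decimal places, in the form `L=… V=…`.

L=895.908 V=25331.198

2πR = 2π·47.5 = 298.451302
per-turn = √(298.451302² + 10.5²) = √(89073.1797 + 110.25) = √89183.4297 = 298.635948
L = 3 × 298.635948 = 895.907845
V = π·3² × L = 28.274334 × 895.907845 = 25331.197549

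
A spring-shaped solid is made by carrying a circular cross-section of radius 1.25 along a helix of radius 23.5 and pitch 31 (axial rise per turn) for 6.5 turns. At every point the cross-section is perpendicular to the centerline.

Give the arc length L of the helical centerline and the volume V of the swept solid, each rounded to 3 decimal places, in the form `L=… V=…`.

L=980.681 V=4813.906

2πR = 2π·23.5 = 147.654855
per-turn = √(147.654855² + 31²) = √(21801.9561 + 961) = √22762.9561 = 150.873974
L = 6.5 × 150.873974 = 980.680833
V = π·1.25² × L = 4.908739 × 980.680833 = 4813.905782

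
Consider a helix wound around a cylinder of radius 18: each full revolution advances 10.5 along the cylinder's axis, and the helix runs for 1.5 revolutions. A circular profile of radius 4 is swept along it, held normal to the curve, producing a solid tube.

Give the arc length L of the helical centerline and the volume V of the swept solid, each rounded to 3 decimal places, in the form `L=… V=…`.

L=170.376 V=8564.009

2πR = 2π·18 = 113.097336
per-turn = √(113.097336² + 10.5²) = √(12791.0073 + 110.25) = √12901.2573 = 113.583702
L = 1.5 × 113.583702 = 170.375553
V = π·4² × L = 50.265482 × 170.375553 = 8564.009352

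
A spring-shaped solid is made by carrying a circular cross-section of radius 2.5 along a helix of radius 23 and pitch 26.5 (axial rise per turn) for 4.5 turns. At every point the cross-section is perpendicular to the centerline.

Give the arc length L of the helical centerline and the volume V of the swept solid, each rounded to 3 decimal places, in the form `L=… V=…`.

L=661.153 V=12981.708

2πR = 2π·23 = 144.513262
per-turn = √(144.513262² + 26.5²) = √(20884.0829 + 702.25) = √21586.3329 = 146.922881
L = 4.5 × 146.922881 = 661.152964
V = π·2.5² × L = 19.634954 × 661.152964 = 12981.708086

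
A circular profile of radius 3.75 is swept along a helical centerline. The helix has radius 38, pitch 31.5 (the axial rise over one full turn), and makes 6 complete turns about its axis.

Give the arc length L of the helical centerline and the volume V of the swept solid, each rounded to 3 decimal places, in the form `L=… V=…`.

L=1444.980 V=63837.259

2πR = 2π·38 = 238.761042
per-turn = √(238.761042² + 31.5²) = √(57006.8350 + 992.25) = √57999.0850 = 240.829992
L = 6 × 240.829992 = 1444.979952
V = π·3.75² × L = 44.178647 × 1444.979952 = 63837.258761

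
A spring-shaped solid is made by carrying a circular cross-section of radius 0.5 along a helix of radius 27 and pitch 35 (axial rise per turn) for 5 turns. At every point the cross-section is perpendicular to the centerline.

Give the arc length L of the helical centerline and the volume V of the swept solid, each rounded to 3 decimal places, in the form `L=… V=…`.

L=866.094 V=680.229

2πR = 2π·27 = 169.646003
per-turn = √(169.646003² + 35²) = √(28779.7664 + 1225) = √30004.7664 = 173.218840
L = 5 × 173.218840 = 866.094199
V = π·0.5² × L = 0.785398 × 866.094199 = 680.228793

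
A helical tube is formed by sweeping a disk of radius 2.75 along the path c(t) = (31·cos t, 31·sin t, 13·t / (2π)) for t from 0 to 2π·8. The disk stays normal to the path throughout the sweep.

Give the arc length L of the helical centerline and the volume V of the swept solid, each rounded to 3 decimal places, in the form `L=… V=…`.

L=1561.697 V=37103.250

2πR = 2π·31 = 194.778745
per-turn = √(194.778745² + 13²) = √(37938.7593 + 169) = √38107.7593 = 195.212088
L = 8 × 195.212088 = 1561.696704
V = π·2.75² × L = 23.758294 × 1561.696704 = 37103.250132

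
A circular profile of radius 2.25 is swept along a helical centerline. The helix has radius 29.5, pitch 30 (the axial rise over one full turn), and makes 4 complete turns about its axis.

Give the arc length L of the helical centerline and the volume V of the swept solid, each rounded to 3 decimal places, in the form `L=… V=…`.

2πR = 2π·29.5 = 185.353967
per-turn = √(185.353967² + 30²) = √(34356.0929 + 900) = √35256.0929 = 187.766059
L = 4 × 187.766059 = 751.064236
V = π·2.25² × L = 15.904313 × 751.064236 = 11945.160550

L=751.064 V=11945.161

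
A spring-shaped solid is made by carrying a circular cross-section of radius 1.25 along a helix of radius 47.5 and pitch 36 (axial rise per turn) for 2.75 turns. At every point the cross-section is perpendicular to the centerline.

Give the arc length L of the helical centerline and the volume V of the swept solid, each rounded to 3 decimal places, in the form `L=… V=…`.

2πR = 2π·47.5 = 298.451302
per-turn = √(298.451302² + 36²) = √(89073.1797 + 1296) = √90369.1797 = 300.614670
L = 2.75 × 300.614670 = 826.690342
V = π·1.25² × L = 4.908739 × 826.690342 = 4058.006727

L=826.690 V=4058.007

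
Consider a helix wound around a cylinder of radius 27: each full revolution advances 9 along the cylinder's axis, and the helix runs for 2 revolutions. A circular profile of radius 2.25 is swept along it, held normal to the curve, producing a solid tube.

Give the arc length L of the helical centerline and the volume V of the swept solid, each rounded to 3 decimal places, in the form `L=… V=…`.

2πR = 2π·27 = 169.646003
per-turn = √(169.646003² + 9²) = √(28779.7664 + 81) = √28860.7664 = 169.884568
L = 2 × 169.884568 = 339.769136
V = π·2.25² × L = 15.904313 × 339.769136 = 5403.794621

L=339.769 V=5403.795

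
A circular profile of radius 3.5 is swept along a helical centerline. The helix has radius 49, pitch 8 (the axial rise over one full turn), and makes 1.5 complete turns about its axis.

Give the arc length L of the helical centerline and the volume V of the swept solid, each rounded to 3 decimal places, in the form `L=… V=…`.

2πR = 2π·49 = 307.876080
per-turn = √(307.876080² + 8²) = √(94787.6807 + 64) = √94851.6807 = 307.980000
L = 1.5 × 307.980000 = 461.970001
V = π·3.5² × L = 38.484510 × 461.970001 = 17778.689113

L=461.970 V=17778.689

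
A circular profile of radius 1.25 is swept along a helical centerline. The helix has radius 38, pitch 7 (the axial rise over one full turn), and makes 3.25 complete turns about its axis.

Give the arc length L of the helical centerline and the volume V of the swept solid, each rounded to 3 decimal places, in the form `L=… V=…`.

2πR = 2π·38 = 238.761042
per-turn = √(238.761042² + 7²) = √(57006.8350 + 49) = √57055.8350 = 238.863633
L = 3.25 × 238.863633 = 776.306806
V = π·1.25² × L = 4.908739 × 776.306806 = 3810.687124

L=776.307 V=3810.687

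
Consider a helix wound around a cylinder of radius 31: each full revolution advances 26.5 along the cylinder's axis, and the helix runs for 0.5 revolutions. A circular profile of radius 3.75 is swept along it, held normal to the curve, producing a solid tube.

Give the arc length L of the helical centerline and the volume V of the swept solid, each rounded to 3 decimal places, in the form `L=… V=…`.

2πR = 2π·31 = 194.778745
per-turn = √(194.778745² + 26.5²) = √(37938.7593 + 702.25) = √38641.0093 = 196.573165
L = 0.5 × 196.573165 = 98.286583
V = π·3.75² × L = 44.178647 × 98.286583 = 4342.168209

L=98.287 V=4342.168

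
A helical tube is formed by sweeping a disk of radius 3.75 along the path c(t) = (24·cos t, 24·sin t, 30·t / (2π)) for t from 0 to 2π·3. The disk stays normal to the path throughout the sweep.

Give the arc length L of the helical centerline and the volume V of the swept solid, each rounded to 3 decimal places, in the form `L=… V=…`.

L=461.255 V=20377.619

2πR = 2π·24 = 150.796447
per-turn = √(150.796447² + 30²) = √(22739.5685 + 900) = √23639.5685 = 153.751646
L = 3 × 153.751646 = 461.254937
V = π·3.75² × L = 44.178647 × 461.254937 = 20377.618894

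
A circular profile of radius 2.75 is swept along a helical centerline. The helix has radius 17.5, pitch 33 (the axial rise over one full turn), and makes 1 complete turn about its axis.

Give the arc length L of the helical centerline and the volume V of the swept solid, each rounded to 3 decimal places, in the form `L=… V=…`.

2πR = 2π·17.5 = 109.955743
per-turn = √(109.955743² + 33²) = √(12090.2654 + 1089) = √13179.2654 = 114.800982
L = 1 × 114.800982 = 114.800982
V = π·2.75² × L = 23.758294 × 114.800982 = 2727.475525

L=114.801 V=2727.476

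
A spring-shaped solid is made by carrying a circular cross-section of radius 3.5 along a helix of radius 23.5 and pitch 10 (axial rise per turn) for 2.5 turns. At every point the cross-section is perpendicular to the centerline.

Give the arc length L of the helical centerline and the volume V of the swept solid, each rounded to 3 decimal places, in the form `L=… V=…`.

L=369.983 V=14238.604

2πR = 2π·23.5 = 147.654855
per-turn = √(147.654855² + 10²) = √(21801.9561 + 100) = √21901.9561 = 147.993095
L = 2.5 × 147.993095 = 369.982737
V = π·3.5² × L = 38.484510 × 369.982737 = 14238.604349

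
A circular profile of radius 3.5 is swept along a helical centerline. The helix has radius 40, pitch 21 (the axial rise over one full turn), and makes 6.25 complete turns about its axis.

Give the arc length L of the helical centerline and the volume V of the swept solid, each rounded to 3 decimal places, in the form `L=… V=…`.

L=1576.270 V=60661.985

2πR = 2π·40 = 251.327412
per-turn = √(251.327412² + 21²) = √(63165.4682 + 441) = √63606.4682 = 252.203228
L = 6.25 × 252.203228 = 1576.270174
V = π·3.5² × L = 38.484510 × 1576.270174 = 60661.985300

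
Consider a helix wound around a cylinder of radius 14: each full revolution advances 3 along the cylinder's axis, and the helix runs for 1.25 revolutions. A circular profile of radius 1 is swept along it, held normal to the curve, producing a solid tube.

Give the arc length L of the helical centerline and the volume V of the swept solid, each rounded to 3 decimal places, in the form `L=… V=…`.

2πR = 2π·14 = 87.964594
per-turn = √(87.964594² + 3²) = √(7737.7699 + 9) = √7746.7699 = 88.015736
L = 1.25 × 88.015736 = 110.019670
V = π·1² × L = 3.141593 × 110.019670 = 345.636989

L=110.020 V=345.637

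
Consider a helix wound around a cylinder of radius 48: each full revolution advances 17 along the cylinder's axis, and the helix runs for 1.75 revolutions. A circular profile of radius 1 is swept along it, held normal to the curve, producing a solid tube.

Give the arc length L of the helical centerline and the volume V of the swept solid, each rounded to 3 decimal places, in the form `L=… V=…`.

L=528.625 V=1660.726

2πR = 2π·48 = 301.592895
per-turn = √(301.592895² + 17²) = √(90958.2742 + 289) = √91247.2742 = 302.071637
L = 1.75 × 302.071637 = 528.625366
V = π·1² × L = 3.141593 × 528.625366 = 1660.725565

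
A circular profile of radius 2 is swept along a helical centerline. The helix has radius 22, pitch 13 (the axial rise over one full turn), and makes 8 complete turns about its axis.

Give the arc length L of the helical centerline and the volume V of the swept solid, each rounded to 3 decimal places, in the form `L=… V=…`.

2πR = 2π·22 = 138.230077
per-turn = √(138.230077² + 13²) = √(19107.5541 + 169) = √19276.5541 = 138.840031
L = 8 × 138.840031 = 1110.720245
V = π·2² × L = 12.566371 × 1110.720245 = 13957.722254

L=1110.720 V=13957.722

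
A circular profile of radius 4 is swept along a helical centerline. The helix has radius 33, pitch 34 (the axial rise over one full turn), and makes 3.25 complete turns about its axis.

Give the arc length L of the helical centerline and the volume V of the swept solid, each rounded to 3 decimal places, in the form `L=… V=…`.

L=682.871 V=34324.855

2πR = 2π·33 = 207.345115
per-turn = √(207.345115² + 34²) = √(42991.9968 + 1156) = √44147.9968 = 210.114247
L = 3.25 × 210.114247 = 682.871303
V = π·4² × L = 50.265482 × 682.871303 = 34324.855481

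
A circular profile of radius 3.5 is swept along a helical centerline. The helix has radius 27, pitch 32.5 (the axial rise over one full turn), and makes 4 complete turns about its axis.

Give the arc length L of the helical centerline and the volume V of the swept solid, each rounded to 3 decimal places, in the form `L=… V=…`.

2πR = 2π·27 = 169.646003
per-turn = √(169.646003² + 32.5²) = √(28779.7664 + 1056.25) = √29836.0164 = 172.731052
L = 4 × 172.731052 = 690.924209
V = π·3.5² × L = 38.484510 × 690.924209 = 26589.879645

L=690.924 V=26589.880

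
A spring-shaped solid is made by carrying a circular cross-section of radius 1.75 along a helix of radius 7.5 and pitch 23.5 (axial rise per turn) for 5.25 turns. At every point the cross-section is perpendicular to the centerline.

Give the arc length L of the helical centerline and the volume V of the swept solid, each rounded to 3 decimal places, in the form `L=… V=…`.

L=276.457 V=2659.826

2πR = 2π·7.5 = 47.123890
per-turn = √(47.123890² + 23.5²) = √(2220.6610 + 552.25) = √2772.9110 = 52.658437
L = 5.25 × 52.658437 = 276.456794
V = π·1.75² × L = 9.621128 × 276.456794 = 2659.826068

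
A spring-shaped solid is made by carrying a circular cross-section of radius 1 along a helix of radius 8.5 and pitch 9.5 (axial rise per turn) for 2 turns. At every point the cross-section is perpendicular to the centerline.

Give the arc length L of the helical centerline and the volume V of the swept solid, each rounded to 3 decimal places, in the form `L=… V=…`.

L=108.491 V=340.834

2πR = 2π·8.5 = 53.407075
per-turn = √(53.407075² + 9.5²) = √(2852.3157 + 90.25) = √2942.5657 = 54.245421
L = 2 × 54.245421 = 108.490841
V = π·1² × L = 3.141593 × 108.490841 = 340.834031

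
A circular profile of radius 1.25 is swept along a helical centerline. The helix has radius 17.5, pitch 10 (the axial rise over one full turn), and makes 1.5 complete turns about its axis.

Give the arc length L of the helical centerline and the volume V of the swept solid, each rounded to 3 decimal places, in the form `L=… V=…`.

L=165.614 V=812.957

2πR = 2π·17.5 = 109.955743
per-turn = √(109.955743² + 10²) = √(12090.2654 + 100) = √12190.2654 = 110.409535
L = 1.5 × 110.409535 = 165.614302
V = π·1.25² × L = 4.908739 × 165.614302 = 812.957305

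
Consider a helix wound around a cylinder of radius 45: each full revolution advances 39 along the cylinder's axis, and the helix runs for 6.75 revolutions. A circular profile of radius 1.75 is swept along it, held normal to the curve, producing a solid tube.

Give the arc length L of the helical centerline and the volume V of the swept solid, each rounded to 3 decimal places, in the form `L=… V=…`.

L=1926.588 V=18535.945

2πR = 2π·45 = 282.743339
per-turn = √(282.743339² + 39²) = √(79943.7956 + 1521) = √81464.7956 = 285.420384
L = 6.75 × 285.420384 = 1926.587593
V = π·1.75² × L = 9.621128 × 1926.587593 = 18535.944871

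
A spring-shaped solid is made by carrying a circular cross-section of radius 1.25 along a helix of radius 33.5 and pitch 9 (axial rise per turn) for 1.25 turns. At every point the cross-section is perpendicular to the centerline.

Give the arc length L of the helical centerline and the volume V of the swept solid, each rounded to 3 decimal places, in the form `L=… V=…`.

L=263.349 V=1292.710

2πR = 2π·33.5 = 210.486708
per-turn = √(210.486708² + 9²) = √(44304.6542 + 81) = √44385.6542 = 210.679031
L = 1.25 × 210.679031 = 263.348789
V = π·1.25² × L = 4.908739 × 263.348789 = 1292.710345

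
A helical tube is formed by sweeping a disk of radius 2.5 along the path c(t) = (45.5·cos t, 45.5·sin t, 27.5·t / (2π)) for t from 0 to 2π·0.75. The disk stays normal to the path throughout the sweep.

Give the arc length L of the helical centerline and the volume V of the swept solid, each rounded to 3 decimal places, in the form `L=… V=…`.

2πR = 2π·45.5 = 285.884931
per-turn = √(285.884931² + 27.5²) = √(81730.1940 + 756.25) = √82486.4440 = 287.204533
L = 0.75 × 287.204533 = 215.403400
V = π·2.5² × L = 19.634954 × 215.403400 = 4229.435871

L=215.403 V=4229.436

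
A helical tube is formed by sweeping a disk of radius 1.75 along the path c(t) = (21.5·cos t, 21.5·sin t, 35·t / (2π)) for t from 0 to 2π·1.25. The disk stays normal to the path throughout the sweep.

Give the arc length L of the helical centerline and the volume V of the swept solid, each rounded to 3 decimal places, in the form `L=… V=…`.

2πR = 2π·21.5 = 135.088484
per-turn = √(135.088484² + 35²) = √(18248.8985 + 1225) = √19473.8985 = 139.548911
L = 1.25 × 139.548911 = 174.436139
V = π·1.75² × L = 9.621128 × 174.436139 = 1678.272331

L=174.436 V=1678.272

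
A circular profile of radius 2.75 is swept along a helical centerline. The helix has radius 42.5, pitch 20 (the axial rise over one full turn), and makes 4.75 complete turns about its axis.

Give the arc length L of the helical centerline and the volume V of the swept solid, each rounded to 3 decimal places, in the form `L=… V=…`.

L=1271.971 V=30219.853

2πR = 2π·42.5 = 267.035376
per-turn = √(267.035376² + 20²) = √(71307.8918 + 400) = √71707.8918 = 267.783293
L = 4.75 × 267.783293 = 1271.970640
V = π·2.75² × L = 23.758294 × 1271.970640 = 30219.852985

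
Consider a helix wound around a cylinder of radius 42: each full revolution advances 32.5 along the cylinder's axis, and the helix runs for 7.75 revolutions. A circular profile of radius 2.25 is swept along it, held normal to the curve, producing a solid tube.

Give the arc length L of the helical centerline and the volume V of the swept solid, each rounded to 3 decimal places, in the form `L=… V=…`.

L=2060.628 V=32772.878

2πR = 2π·42 = 263.893783
per-turn = √(263.893783² + 32.5²) = √(69639.9287 + 1056.25) = √70696.1787 = 265.887530
L = 7.75 × 265.887530 = 2060.628358
V = π·2.25² × L = 15.904313 × 2060.628358 = 32772.877991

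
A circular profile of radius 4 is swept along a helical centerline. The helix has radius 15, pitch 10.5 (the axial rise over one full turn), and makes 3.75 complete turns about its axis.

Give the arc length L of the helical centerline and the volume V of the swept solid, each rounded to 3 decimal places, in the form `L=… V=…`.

L=355.616 V=17875.198

2πR = 2π·15 = 94.247780
per-turn = √(94.247780² + 10.5²) = √(8882.6440 + 110.25) = √8992.8940 = 94.830870
L = 3.75 × 94.830870 = 355.615764
V = π·4² × L = 50.265482 × 355.615764 = 17875.197927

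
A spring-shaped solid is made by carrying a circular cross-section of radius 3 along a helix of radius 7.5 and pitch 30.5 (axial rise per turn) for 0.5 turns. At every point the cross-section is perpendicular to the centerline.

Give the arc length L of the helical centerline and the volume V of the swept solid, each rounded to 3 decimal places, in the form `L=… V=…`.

L=28.066 V=793.561

2πR = 2π·7.5 = 47.123890
per-turn = √(47.123890² + 30.5²) = √(2220.6610 + 930.25) = √3150.9110 = 56.132976
L = 0.5 × 56.132976 = 28.066488
V = π·3² × L = 28.274334 × 28.066488 = 793.561252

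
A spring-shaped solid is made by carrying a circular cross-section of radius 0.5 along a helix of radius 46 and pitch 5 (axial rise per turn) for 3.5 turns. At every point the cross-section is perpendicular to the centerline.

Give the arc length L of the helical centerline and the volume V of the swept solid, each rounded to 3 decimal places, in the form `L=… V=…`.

2πR = 2π·46 = 289.026524
per-turn = √(289.026524² + 5²) = √(83536.3317 + 25) = √83561.3317 = 289.069770
L = 3.5 × 289.069770 = 1011.744193
V = π·0.5² × L = 0.785398 × 1011.744193 = 794.622031

L=1011.744 V=794.622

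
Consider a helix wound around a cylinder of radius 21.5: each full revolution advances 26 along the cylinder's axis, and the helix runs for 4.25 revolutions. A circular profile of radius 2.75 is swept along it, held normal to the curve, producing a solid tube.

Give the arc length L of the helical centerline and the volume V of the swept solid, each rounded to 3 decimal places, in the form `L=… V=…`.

2πR = 2π·21.5 = 135.088484
per-turn = √(135.088484² + 26²) = √(18248.8985 + 676) = √18924.8985 = 137.567796
L = 4.25 × 137.567796 = 584.663134
V = π·2.75² × L = 23.758294 × 584.663134 = 13890.598879

L=584.663 V=13890.599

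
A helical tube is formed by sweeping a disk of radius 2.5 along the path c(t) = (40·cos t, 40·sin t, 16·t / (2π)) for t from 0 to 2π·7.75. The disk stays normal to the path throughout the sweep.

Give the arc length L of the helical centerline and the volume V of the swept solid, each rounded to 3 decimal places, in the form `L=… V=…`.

2πR = 2π·40 = 251.327412
per-turn = √(251.327412² + 16²) = √(63165.4682 + 256) = √63421.4682 = 251.836193
L = 7.75 × 251.836193 = 1951.730497
V = π·2.5² × L = 19.634954 × 1951.730497 = 38322.138689

L=1951.730 V=38322.139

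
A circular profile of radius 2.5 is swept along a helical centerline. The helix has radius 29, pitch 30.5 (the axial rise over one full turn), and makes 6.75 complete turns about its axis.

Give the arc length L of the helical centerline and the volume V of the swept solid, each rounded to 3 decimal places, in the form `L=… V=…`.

L=1247.045 V=24485.669

2πR = 2π·29 = 182.212374
per-turn = √(182.212374² + 30.5²) = √(33201.3492 + 930.25) = √34131.5992 = 184.747393
L = 6.75 × 184.747393 = 1247.044902
V = π·2.5² × L = 19.634954 × 1247.044902 = 24485.669402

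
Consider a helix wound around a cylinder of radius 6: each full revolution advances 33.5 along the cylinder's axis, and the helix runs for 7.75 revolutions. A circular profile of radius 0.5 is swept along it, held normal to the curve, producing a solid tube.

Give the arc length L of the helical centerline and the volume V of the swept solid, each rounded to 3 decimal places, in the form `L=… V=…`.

L=390.855 V=306.977

2πR = 2π·6 = 37.699112
per-turn = √(37.699112² + 33.5²) = √(1421.2230 + 1122.25) = √2543.4730 = 50.432857
L = 7.75 × 50.432857 = 390.854639
V = π·0.5² × L = 0.785398 × 390.854639 = 306.976516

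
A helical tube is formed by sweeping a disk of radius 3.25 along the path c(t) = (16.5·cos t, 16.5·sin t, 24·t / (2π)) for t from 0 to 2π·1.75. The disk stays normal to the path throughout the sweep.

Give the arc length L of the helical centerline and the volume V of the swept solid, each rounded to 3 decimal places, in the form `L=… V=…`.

2πR = 2π·16.5 = 103.672558
per-turn = √(103.672558² + 24²) = √(10747.9992 + 576) = √11323.9992 = 106.414281
L = 1.75 × 106.414281 = 186.224992
V = π·3.25² × L = 33.183072 × 186.224992 = 6179.517382

L=186.225 V=6179.517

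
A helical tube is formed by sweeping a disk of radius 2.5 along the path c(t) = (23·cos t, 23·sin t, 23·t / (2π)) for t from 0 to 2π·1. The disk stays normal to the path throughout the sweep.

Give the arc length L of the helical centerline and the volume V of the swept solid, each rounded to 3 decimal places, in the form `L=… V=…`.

L=146.332 V=2873.224

2πR = 2π·23 = 144.513262
per-turn = √(144.513262² + 23²) = √(20884.0829 + 529) = √21413.0829 = 146.332098
L = 1 × 146.332098 = 146.332098
V = π·2.5² × L = 19.634954 × 146.332098 = 2873.224026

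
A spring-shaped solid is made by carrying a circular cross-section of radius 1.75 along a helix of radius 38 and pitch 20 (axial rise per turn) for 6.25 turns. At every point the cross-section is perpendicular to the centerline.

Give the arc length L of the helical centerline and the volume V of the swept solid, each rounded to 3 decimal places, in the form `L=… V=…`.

2πR = 2π·38 = 238.761042
per-turn = √(238.761042² + 20²) = √(57006.8350 + 400) = √57406.8350 = 239.597235
L = 6.25 × 239.597235 = 1497.482719
V = π·1.75² × L = 9.621128 × 1497.482719 = 14407.472169

L=1497.483 V=14407.472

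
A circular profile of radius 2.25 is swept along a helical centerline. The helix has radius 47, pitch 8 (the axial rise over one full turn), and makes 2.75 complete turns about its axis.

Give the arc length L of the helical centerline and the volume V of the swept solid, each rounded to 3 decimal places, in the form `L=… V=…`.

L=812.400 V=12920.658

2πR = 2π·47 = 295.309709
per-turn = √(295.309709² + 8²) = √(87207.8245 + 64) = √87271.8245 = 295.418050
L = 2.75 × 295.418050 = 812.399639
V = π·2.25² × L = 15.904313 × 812.399639 = 12920.657977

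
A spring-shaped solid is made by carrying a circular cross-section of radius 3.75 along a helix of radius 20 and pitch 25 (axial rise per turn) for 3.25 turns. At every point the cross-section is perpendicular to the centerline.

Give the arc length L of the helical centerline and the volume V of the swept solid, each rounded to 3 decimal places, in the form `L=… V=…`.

L=416.411 V=18396.462

2πR = 2π·20 = 125.663706
per-turn = √(125.663706² + 25²) = √(15791.3670 + 625) = √16416.3670 = 128.126371
L = 3.25 × 128.126371 = 416.410707
V = π·3.75² × L = 44.178647 × 416.410707 = 18396.461502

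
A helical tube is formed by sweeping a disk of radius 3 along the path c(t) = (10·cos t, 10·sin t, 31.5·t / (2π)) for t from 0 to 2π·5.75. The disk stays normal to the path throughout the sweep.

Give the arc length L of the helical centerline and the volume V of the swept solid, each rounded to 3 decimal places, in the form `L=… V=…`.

2πR = 2π·10 = 62.831853
per-turn = √(62.831853² + 31.5²) = √(3947.8418 + 992.25) = √4940.0918 = 70.285786
L = 5.75 × 70.285786 = 404.143271
V = π·3² × L = 28.274334 × 404.143271 = 11426.881792

L=404.143 V=11426.882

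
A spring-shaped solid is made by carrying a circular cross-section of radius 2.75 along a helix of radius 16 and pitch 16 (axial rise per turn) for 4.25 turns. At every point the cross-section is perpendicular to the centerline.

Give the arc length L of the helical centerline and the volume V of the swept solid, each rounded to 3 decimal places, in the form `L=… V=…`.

L=432.634 V=10278.647

2πR = 2π·16 = 100.530965
per-turn = √(100.530965² + 16²) = √(10106.4749 + 256) = √10362.4749 = 101.796242
L = 4.25 × 101.796242 = 432.634029
V = π·2.75² × L = 23.758294 × 432.634029 = 10278.646646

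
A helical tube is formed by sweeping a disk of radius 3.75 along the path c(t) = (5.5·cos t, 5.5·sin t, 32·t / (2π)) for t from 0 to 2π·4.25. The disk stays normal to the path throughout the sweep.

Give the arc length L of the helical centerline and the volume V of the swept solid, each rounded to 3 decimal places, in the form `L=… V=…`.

L=200.167 V=8843.086

2πR = 2π·5.5 = 34.557519
per-turn = √(34.557519² + 32²) = √(1194.2221 + 1024) = √2218.2221 = 47.098006
L = 4.25 × 47.098006 = 200.166524
V = π·3.75² × L = 44.178647 × 200.166524 = 8843.086136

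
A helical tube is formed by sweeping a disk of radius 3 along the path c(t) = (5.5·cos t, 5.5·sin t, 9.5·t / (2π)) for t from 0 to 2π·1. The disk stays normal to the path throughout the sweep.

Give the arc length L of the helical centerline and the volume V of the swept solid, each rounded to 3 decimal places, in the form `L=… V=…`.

2πR = 2π·5.5 = 34.557519
per-turn = √(34.557519² + 9.5²) = √(1194.2221 + 90.25) = √1284.4721 = 35.839533
L = 1 × 35.839533 = 35.839533
V = π·3² × L = 28.274334 × 35.839533 = 1013.338925

L=35.840 V=1013.339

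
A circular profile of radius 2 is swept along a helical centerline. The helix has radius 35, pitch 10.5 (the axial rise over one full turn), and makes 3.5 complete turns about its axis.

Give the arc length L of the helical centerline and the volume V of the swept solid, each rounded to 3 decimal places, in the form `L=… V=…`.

2πR = 2π·35 = 219.911486
per-turn = √(219.911486² + 10.5²) = √(48361.0616 + 110.25) = √48471.3116 = 220.162012
L = 3.5 × 220.162012 = 770.567042
V = π·2² × L = 12.566371 × 770.567042 = 9683.231037

L=770.567 V=9683.231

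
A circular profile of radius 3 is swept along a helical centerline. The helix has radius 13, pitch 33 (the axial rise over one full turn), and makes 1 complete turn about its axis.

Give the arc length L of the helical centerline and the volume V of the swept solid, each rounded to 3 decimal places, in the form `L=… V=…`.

2πR = 2π·13 = 81.681409
per-turn = √(81.681409² + 33²) = √(6671.8526 + 1089) = √7760.8526 = 88.095701
L = 1 × 88.095701 = 88.095701
V = π·3² × L = 28.274334 × 88.095701 = 2490.847270

L=88.096 V=2490.847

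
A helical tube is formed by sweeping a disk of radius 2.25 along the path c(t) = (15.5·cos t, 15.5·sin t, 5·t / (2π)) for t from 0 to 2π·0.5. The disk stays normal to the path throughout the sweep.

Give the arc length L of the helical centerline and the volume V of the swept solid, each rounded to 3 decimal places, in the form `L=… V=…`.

L=48.759 V=775.476

2πR = 2π·15.5 = 97.389372
per-turn = √(97.389372² + 5²) = √(9484.6898 + 25) = √9509.6898 = 97.517639
L = 0.5 × 97.517639 = 48.758819
V = π·2.25² × L = 15.904313 × 48.758819 = 775.475514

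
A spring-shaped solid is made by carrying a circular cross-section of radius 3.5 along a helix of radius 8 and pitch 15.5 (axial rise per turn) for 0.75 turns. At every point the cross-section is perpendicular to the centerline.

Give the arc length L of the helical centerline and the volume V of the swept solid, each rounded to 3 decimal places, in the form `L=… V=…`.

L=39.451 V=1518.244

2πR = 2π·8 = 50.265482
per-turn = √(50.265482² + 15.5²) = √(2526.6187 + 240.25) = √2766.8687 = 52.601034
L = 0.75 × 52.601034 = 39.450775
V = π·3.5² × L = 38.484510 × 39.450775 = 1518.243750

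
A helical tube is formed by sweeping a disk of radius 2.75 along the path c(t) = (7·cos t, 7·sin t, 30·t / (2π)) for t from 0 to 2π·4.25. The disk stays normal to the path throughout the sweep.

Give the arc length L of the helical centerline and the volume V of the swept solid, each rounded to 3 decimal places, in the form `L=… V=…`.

2πR = 2π·7 = 43.982297
per-turn = √(43.982297² + 30²) = √(1934.4425 + 900) = √2834.4425 = 53.239482
L = 4.25 × 53.239482 = 226.267799
V = π·2.75² × L = 23.758294 × 226.267799 = 5375.736998

L=226.268 V=5375.737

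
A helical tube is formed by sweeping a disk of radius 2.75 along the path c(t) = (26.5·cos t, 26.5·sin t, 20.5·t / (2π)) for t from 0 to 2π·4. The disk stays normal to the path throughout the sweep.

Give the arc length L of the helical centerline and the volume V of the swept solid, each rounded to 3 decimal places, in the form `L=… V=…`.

2πR = 2π·26.5 = 166.504411
per-turn = √(166.504411² + 20.5²) = √(27723.7188 + 420.25) = √28143.9688 = 167.761643
L = 4 × 167.761643 = 671.046571
V = π·2.75² × L = 23.758294 × 671.046571 = 15942.922014

L=671.047 V=15942.922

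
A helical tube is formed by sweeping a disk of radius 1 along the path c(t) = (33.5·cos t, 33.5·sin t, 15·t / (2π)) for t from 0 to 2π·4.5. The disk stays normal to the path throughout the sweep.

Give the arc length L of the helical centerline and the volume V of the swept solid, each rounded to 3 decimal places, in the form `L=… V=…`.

L=949.592 V=2983.232

2πR = 2π·33.5 = 210.486708
per-turn = √(210.486708² + 15²) = √(44304.6542 + 225) = √44529.6542 = 211.020506
L = 4.5 × 211.020506 = 949.592279
V = π·1² × L = 3.141593 × 949.592279 = 2983.232128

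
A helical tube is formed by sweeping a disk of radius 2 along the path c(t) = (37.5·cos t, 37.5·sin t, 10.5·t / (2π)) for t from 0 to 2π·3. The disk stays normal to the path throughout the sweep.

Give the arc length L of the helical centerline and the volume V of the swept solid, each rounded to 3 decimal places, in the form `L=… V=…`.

2πR = 2π·37.5 = 235.619449
per-turn = √(235.619449² + 10.5²) = √(55516.5248 + 110.25) = √55626.7748 = 235.853291
L = 3 × 235.853291 = 707.559872
V = π·2² × L = 12.566371 × 707.559872 = 8891.459586

L=707.560 V=8891.460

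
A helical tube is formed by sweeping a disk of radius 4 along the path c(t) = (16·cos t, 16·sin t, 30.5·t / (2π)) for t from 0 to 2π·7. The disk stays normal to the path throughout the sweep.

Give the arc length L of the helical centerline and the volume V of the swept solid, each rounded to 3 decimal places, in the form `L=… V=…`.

2πR = 2π·16 = 100.530965
per-turn = √(100.530965² + 30.5²) = √(10106.4749 + 930.25) = √11036.7249 = 105.055818
L = 7 × 105.055818 = 735.390726
V = π·4² × L = 50.265482 × 735.390726 = 36964.769656

L=735.391 V=36964.770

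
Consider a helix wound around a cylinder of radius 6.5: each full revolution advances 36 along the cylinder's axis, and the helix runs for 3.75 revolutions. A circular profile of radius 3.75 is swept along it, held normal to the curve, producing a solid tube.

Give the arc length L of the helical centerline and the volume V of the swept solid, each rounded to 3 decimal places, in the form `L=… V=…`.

2πR = 2π·6.5 = 40.840704
per-turn = √(40.840704² + 36²) = √(1667.9631 + 1296) = √2963.9631 = 54.442292
L = 3.75 × 54.442292 = 204.158595
V = π·3.75² × L = 44.178647 × 204.158595 = 9019.450416

L=204.159 V=9019.450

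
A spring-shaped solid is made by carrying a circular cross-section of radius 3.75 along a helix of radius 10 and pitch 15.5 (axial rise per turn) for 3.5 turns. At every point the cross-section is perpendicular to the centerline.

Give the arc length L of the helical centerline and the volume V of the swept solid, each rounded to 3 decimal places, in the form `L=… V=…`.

2πR = 2π·10 = 62.831853
per-turn = √(62.831853² + 15.5²) = √(3947.8418 + 240.25) = √4188.0918 = 64.715468
L = 3.5 × 64.715468 = 226.504137
V = π·3.75² × L = 44.178647 × 226.504137 = 10006.646241

L=226.504 V=10006.646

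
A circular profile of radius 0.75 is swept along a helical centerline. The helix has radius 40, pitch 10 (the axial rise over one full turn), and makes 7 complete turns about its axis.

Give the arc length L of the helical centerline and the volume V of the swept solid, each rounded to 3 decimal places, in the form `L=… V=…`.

L=1760.684 V=3111.385

2πR = 2π·40 = 251.327412
per-turn = √(251.327412² + 10²) = √(63165.4682 + 100) = √63265.4682 = 251.526277
L = 7 × 251.526277 = 1760.683941
V = π·0.75² × L = 1.767146 × 1760.683941 = 3111.385351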